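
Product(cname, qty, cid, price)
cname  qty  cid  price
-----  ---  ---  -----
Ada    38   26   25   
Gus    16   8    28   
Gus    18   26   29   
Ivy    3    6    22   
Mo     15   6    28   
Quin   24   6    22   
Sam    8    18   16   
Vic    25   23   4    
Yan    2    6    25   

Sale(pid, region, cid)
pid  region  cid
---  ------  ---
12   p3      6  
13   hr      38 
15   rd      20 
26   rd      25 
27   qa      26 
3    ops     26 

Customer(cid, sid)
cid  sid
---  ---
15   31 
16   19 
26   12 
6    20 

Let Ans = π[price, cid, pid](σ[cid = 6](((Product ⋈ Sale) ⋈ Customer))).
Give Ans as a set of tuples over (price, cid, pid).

Joining Product and Sale on cid yields {(Ada, 38, 26, 25, 27, qa), (Ada, 38, 26, 25, 3, ops), (Gus, 18, 26, 29, 27, qa), (Gus, 18, 26, 29, 3, ops), (Ivy, 3, 6, 22, 12, p3), (Mo, 15, 6, 28, 12, p3), (Quin, 24, 6, 22, 12, p3), (Yan, 2, 6, 25, 12, p3)}.
Joining (Product ⋈ Sale) and Customer on cid yields {(Ada, 38, 26, 25, 27, qa, 12), (Ada, 38, 26, 25, 3, ops, 12), (Gus, 18, 26, 29, 27, qa, 12), (Gus, 18, 26, 29, 3, ops, 12), (Ivy, 3, 6, 22, 12, p3, 20), (Mo, 15, 6, 28, 12, p3, 20), (Quin, 24, 6, 22, 12, p3, 20), (Yan, 2, 6, 25, 12, p3, 20)}.
σ[cid = 6]: keep tuples satisfying cid = 6 → {(Ivy, 3, 6, 22, 12, p3, 20), (Mo, 15, 6, 28, 12, p3, 20), (Quin, 24, 6, 22, 12, p3, 20), (Yan, 2, 6, 25, 12, p3, 20)}
π[price, cid, pid]: project onto (price, cid, pid) (1 duplicate(s) eliminated) → {(22, 6, 12), (25, 6, 12), (28, 6, 12)}

{(22, 6, 12), (25, 6, 12), (28, 6, 12)}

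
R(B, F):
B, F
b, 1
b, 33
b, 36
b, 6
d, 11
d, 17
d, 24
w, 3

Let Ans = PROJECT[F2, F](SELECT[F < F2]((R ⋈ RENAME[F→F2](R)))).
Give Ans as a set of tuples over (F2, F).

ρ[F→F2]: schema becomes (B, F2); tuples unchanged.
Joining R and RENAME[F→F2](R) on B yields {(b, 1, 1), (b, 1, 33), (b, 1, 36), (b, 1, 6), (b, 33, 1), (b, 33, 33), (b, 33, 36), (b, 33, 6), (b, 36, 1), (b, 36, 33), (b, 36, 36), (b, 36, 6), (b, 6, 1), (b, 6, 33), (b, 6, 36), (b, 6, 6), (d, 11, 11), (d, 11, 17), (d, 11, 24), (d, 17, 11), (d, 17, 17), (d, 17, 24), (d, 24, 11), (d, 24, 17), (d, 24, 24), (w, 3, 3)}.
σ[F < F2]: keep tuples satisfying F < F2 → {(b, 1, 33), (b, 1, 36), (b, 1, 6), (b, 33, 36), (b, 6, 33), (b, 6, 36), (d, 11, 17), (d, 11, 24), (d, 17, 24)}
Keep only column(s) F2, F: {(17, 11), (24, 11), (24, 17), (33, 1), (33, 6), (36, 1), (36, 33), (36, 6), (6, 1)}

{(17, 11), (24, 11), (24, 17), (33, 1), (33, 6), (36, 1), (36, 33), (36, 6), (6, 1)}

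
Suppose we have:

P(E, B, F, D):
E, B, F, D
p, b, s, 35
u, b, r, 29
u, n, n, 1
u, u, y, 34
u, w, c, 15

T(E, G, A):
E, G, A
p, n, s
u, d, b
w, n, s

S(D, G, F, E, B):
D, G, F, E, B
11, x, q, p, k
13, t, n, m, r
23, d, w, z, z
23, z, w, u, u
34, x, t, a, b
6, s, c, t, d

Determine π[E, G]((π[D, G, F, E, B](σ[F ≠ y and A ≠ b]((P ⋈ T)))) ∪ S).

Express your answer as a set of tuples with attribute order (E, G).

{(a, x), (m, t), (p, n), (p, x), (t, s), (u, z), (z, d)}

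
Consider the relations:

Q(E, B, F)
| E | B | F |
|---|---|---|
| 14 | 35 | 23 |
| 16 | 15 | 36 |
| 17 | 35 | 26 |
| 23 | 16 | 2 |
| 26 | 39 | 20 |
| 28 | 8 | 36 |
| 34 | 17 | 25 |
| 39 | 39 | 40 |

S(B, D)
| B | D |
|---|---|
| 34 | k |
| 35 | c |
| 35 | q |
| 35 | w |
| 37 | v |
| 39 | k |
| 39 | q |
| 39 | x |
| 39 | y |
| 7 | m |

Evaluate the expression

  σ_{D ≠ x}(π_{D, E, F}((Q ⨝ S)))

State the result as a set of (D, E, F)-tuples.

Natural join on B: {(14, 35, 23, c), (14, 35, 23, q), (14, 35, 23, w), (17, 35, 26, c), (17, 35, 26, q), (17, 35, 26, w), (26, 39, 20, k), (26, 39, 20, q), (26, 39, 20, x), (26, 39, 20, y), (39, 39, 40, k), (39, 39, 40, q), (39, 39, 40, x), (39, 39, 40, y)}
Keep only column(s) D, E, F: {(c, 14, 23), (c, 17, 26), (k, 26, 20), (k, 39, 40), (q, 14, 23), (q, 17, 26), (q, 26, 20), (q, 39, 40), (w, 14, 23), (w, 17, 26), (x, 26, 20), (x, 39, 40), (y, 26, 20), (y, 39, 40)}
Selection D ≠ x: {(c, 14, 23), (c, 17, 26), (k, 26, 20), (k, 39, 40), (q, 14, 23), (q, 17, 26), (q, 26, 20), (q, 39, 40), (w, 14, 23), (w, 17, 26), (y, 26, 20), (y, 39, 40)}

{(c, 14, 23), (c, 17, 26), (k, 26, 20), (k, 39, 40), (q, 14, 23), (q, 17, 26), (q, 26, 20), (q, 39, 40), (w, 14, 23), (w, 17, 26), (y, 26, 20), (y, 39, 40)}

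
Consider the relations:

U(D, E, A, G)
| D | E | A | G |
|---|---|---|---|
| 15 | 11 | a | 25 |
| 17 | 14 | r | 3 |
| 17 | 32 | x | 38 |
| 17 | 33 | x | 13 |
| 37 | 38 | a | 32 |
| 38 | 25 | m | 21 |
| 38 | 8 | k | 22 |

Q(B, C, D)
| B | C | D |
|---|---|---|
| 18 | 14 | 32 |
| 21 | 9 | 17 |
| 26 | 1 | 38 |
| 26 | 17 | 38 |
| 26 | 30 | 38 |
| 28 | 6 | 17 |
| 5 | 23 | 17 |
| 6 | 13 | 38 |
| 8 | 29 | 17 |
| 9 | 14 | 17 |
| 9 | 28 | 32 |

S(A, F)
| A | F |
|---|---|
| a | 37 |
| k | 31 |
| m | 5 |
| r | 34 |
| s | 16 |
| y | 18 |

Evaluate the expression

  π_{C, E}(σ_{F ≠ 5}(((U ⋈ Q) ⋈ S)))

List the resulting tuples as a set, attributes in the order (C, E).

{(1, 8), (13, 8), (14, 14), (17, 8), (23, 14), (29, 14), (30, 8), (6, 14), (9, 14)}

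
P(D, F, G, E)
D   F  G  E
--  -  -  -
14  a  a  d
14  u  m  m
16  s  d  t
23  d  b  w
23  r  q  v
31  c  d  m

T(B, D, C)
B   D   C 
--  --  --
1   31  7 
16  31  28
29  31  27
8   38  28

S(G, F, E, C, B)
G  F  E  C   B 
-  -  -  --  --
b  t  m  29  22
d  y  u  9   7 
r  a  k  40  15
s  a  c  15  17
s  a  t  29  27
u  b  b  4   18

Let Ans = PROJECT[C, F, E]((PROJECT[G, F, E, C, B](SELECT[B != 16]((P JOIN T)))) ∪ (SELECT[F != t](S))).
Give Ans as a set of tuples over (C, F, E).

{(15, a, c), (27, c, m), (29, a, t), (4, b, b), (40, a, k), (7, c, m), (9, y, u)}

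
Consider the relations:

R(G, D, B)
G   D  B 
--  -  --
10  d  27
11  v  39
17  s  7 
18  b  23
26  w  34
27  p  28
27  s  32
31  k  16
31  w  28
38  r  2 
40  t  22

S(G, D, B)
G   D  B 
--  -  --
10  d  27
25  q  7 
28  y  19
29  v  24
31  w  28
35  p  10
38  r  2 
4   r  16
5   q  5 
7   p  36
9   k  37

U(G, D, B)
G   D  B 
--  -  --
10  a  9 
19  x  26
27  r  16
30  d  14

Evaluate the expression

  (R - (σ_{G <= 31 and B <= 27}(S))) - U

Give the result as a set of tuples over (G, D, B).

{(11, v, 39), (17, s, 7), (18, b, 23), (26, w, 34), (27, p, 28), (27, s, 32), (31, k, 16), (31, w, 28), (38, r, 2), (40, t, 22)}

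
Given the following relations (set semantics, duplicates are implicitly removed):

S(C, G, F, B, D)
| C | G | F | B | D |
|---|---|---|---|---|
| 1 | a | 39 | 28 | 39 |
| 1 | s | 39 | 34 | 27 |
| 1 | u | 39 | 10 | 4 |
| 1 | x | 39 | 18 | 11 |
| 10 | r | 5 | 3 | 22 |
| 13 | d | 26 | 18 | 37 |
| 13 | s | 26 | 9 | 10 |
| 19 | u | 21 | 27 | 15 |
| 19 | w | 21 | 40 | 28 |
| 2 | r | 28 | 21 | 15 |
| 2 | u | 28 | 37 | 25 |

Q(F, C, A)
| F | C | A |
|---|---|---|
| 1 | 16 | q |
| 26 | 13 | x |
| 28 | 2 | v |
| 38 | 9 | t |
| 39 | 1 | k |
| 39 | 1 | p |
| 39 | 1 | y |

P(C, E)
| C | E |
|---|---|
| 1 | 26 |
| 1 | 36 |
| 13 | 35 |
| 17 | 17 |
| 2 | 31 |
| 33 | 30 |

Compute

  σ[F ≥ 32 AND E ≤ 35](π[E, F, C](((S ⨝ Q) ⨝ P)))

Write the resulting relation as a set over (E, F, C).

Joining S and Q on C, F yields {(1, a, 39, 28, 39, k), (1, a, 39, 28, 39, p), (1, a, 39, 28, 39, y), (1, s, 39, 34, 27, k), (1, s, 39, 34, 27, p), (1, s, 39, 34, 27, y), (1, u, 39, 10, 4, k), (1, u, 39, 10, 4, p), (1, u, 39, 10, 4, y), (1, x, 39, 18, 11, k), (1, x, 39, 18, 11, p), (1, x, 39, 18, 11, y), (13, d, 26, 18, 37, x), (13, s, 26, 9, 10, x), (2, r, 28, 21, 15, v), (2, u, 28, 37, 25, v)}.
Joining (S ⨝ Q) and P on C yields {(1, a, 39, 28, 39, k, 26), (1, a, 39, 28, 39, k, 36), (1, a, 39, 28, 39, p, 26), (1, a, 39, 28, 39, p, 36), (1, a, 39, 28, 39, y, 26), (1, a, 39, 28, 39, y, 36), (1, s, 39, 34, 27, k, 26), (1, s, 39, 34, 27, k, 36), (1, s, 39, 34, 27, p, 26), (1, s, 39, 34, 27, p, 36), (1, s, 39, 34, 27, y, 26), (1, s, 39, 34, 27, y, 36), (1, u, 39, 10, 4, k, 26), (1, u, 39, 10, 4, k, 36), (1, u, 39, 10, 4, p, 26), (1, u, 39, 10, 4, p, 36), (1, u, 39, 10, 4, y, 26), (1, u, 39, 10, 4, y, 36), (1, x, 39, 18, 11, k, 26), (1, x, 39, 18, 11, k, 36), (1, x, 39, 18, 11, p, 26), (1, x, 39, 18, 11, p, 36), (1, x, 39, 18, 11, y, 26), (1, x, 39, 18, 11, y, 36), (13, d, 26, 18, 37, x, 35), (13, s, 26, 9, 10, x, 35), (2, r, 28, 21, 15, v, 31), (2, u, 28, 37, 25, v, 31)}.
Keep only column(s) E, F, C (24 duplicate(s) eliminated): {(26, 39, 1), (31, 28, 2), (35, 26, 13), (36, 39, 1)}
Selection F ≥ 32 AND E ≤ 35: {(26, 39, 1)}

{(26, 39, 1)}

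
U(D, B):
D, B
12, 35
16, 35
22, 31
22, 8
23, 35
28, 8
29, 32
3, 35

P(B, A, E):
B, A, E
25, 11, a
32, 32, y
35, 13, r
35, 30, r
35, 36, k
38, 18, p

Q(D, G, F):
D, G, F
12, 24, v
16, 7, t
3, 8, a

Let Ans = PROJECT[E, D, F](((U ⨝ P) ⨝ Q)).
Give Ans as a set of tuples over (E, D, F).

{(k, 12, v), (k, 16, t), (k, 3, a), (r, 12, v), (r, 16, t), (r, 3, a)}

U ⋈ P (natural join on B): {(12, 35, 13, r), (12, 35, 30, r), (12, 35, 36, k), (16, 35, 13, r), (16, 35, 30, r), (16, 35, 36, k), (23, 35, 13, r), (23, 35, 30, r), (23, 35, 36, k), (29, 32, 32, y), (3, 35, 13, r), (3, 35, 30, r), (3, 35, 36, k)}
(U ⨝ P) ⋈ Q (natural join on D): {(12, 35, 13, r, 24, v), (12, 35, 30, r, 24, v), (12, 35, 36, k, 24, v), (16, 35, 13, r, 7, t), (16, 35, 30, r, 7, t), (16, 35, 36, k, 7, t), (3, 35, 13, r, 8, a), (3, 35, 30, r, 8, a), (3, 35, 36, k, 8, a)}
Projecting to E, D, F (3 duplicate(s) eliminated): {(k, 12, v), (k, 16, t), (k, 3, a), (r, 12, v), (r, 16, t), (r, 3, a)}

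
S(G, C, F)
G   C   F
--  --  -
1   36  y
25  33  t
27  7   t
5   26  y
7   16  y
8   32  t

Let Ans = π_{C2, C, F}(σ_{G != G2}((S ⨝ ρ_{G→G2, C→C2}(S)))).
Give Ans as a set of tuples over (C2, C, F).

ρ[G→G2, C→C2]: schema becomes (G2, C2, F); tuples unchanged.
Natural join on F: {(1, 36, y, 1, 36), (1, 36, y, 5, 26), (1, 36, y, 7, 16), (25, 33, t, 25, 33), (25, 33, t, 27, 7), (25, 33, t, 8, 32), (27, 7, t, 25, 33), (27, 7, t, 27, 7), (27, 7, t, 8, 32), (5, 26, y, 1, 36), (5, 26, y, 5, 26), (5, 26, y, 7, 16), (7, 16, y, 1, 36), (7, 16, y, 5, 26), (7, 16, y, 7, 16), (8, 32, t, 25, 33), (8, 32, t, 27, 7), (8, 32, t, 8, 32)}
Apply σ_{G != G2}; surviving tuples: {(1, 36, y, 5, 26), (1, 36, y, 7, 16), (25, 33, t, 27, 7), (25, 33, t, 8, 32), (27, 7, t, 25, 33), (27, 7, t, 8, 32), (5, 26, y, 1, 36), (5, 26, y, 7, 16), (7, 16, y, 1, 36), (7, 16, y, 5, 26), (8, 32, t, 25, 33), (8, 32, t, 27, 7)}
Projecting to C2, C, F: {(16, 26, y), (16, 36, y), (26, 16, y), (26, 36, y), (32, 33, t), (32, 7, t), (33, 32, t), (33, 7, t), (36, 16, y), (36, 26, y), (7, 32, t), (7, 33, t)}

{(16, 26, y), (16, 36, y), (26, 16, y), (26, 36, y), (32, 33, t), (32, 7, t), (33, 32, t), (33, 7, t), (36, 16, y), (36, 26, y), (7, 32, t), (7, 33, t)}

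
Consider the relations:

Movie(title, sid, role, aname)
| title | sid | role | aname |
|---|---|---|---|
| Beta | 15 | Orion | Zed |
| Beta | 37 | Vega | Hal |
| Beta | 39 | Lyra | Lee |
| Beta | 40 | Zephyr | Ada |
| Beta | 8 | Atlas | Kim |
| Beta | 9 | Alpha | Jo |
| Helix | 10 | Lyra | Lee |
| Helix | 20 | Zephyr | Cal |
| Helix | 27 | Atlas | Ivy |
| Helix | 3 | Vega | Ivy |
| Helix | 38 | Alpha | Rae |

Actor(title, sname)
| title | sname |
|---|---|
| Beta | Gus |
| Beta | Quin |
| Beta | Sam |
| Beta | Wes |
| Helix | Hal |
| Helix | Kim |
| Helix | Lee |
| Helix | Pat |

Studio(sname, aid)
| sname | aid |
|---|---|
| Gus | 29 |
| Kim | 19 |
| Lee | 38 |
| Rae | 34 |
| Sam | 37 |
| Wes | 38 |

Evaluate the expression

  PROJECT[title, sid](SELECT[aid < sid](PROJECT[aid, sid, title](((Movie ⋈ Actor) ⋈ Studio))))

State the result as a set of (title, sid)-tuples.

{(Beta, 37), (Beta, 39), (Beta, 40), (Helix, 20), (Helix, 27), (Helix, 38)}

Movie ⋈ Actor (natural join on title): {(Beta, 15, Orion, Zed, Gus), (Beta, 15, Orion, Zed, Quin), (Beta, 15, Orion, Zed, Sam), (Beta, 15, Orion, Zed, Wes), (Beta, 37, Vega, Hal, Gus), (Beta, 37, Vega, Hal, Quin), (Beta, 37, Vega, Hal, Sam), (Beta, 37, Vega, Hal, Wes), (Beta, 39, Lyra, Lee, Gus), (Beta, 39, Lyra, Lee, Quin), (Beta, 39, Lyra, Lee, Sam), (Beta, 39, Lyra, Lee, Wes), (Beta, 40, Zephyr, Ada, Gus), (Beta, 40, Zephyr, Ada, Quin), (Beta, 40, Zephyr, Ada, Sam), (Beta, 40, Zephyr, Ada, Wes), (Beta, 8, Atlas, Kim, Gus), (Beta, 8, Atlas, Kim, Quin), (Beta, 8, Atlas, Kim, Sam), (Beta, 8, Atlas, Kim, Wes), (Beta, 9, Alpha, Jo, Gus), (Beta, 9, Alpha, Jo, Quin), (Beta, 9, Alpha, Jo, Sam), (Beta, 9, Alpha, Jo, Wes), (Helix, 10, Lyra, Lee, Hal), (Helix, 10, Lyra, Lee, Kim), (Helix, 10, Lyra, Lee, Lee), (Helix, 10, Lyra, Lee, Pat), (Helix, 20, Zephyr, Cal, Hal), (Helix, 20, Zephyr, Cal, Kim), (Helix, 20, Zephyr, Cal, Lee), (Helix, 20, Zephyr, Cal, Pat), (Helix, 27, Atlas, Ivy, Hal), (Helix, 27, Atlas, Ivy, Kim), (Helix, 27, Atlas, Ivy, Lee), (Helix, 27, Atlas, Ivy, Pat), (Helix, 3, Vega, Ivy, Hal), (Helix, 3, Vega, Ivy, Kim), (Helix, 3, Vega, Ivy, Lee), (Helix, 3, Vega, Ivy, Pat), (Helix, 38, Alpha, Rae, Hal), (Helix, 38, Alpha, Rae, Kim), (Helix, 38, Alpha, Rae, Lee), (Helix, 38, Alpha, Rae, Pat)}
(Movie ⋈ Actor) ⋈ Studio (natural join on sname): {(Beta, 15, Orion, Zed, Gus, 29), (Beta, 15, Orion, Zed, Sam, 37), (Beta, 15, Orion, Zed, Wes, 38), (Beta, 37, Vega, Hal, Gus, 29), (Beta, 37, Vega, Hal, Sam, 37), (Beta, 37, Vega, Hal, Wes, 38), (Beta, 39, Lyra, Lee, Gus, 29), (Beta, 39, Lyra, Lee, Sam, 37), (Beta, 39, Lyra, Lee, Wes, 38), (Beta, 40, Zephyr, Ada, Gus, 29), (Beta, 40, Zephyr, Ada, Sam, 37), (Beta, 40, Zephyr, Ada, Wes, 38), (Beta, 8, Atlas, Kim, Gus, 29), (Beta, 8, Atlas, Kim, Sam, 37), (Beta, 8, Atlas, Kim, Wes, 38), (Beta, 9, Alpha, Jo, Gus, 29), (Beta, 9, Alpha, Jo, Sam, 37), (Beta, 9, Alpha, Jo, Wes, 38), (Helix, 10, Lyra, Lee, Kim, 19), (Helix, 10, Lyra, Lee, Lee, 38), (Helix, 20, Zephyr, Cal, Kim, 19), (Helix, 20, Zephyr, Cal, Lee, 38), (Helix, 27, Atlas, Ivy, Kim, 19), (Helix, 27, Atlas, Ivy, Lee, 38), (Helix, 3, Vega, Ivy, Kim, 19), (Helix, 3, Vega, Ivy, Lee, 38), (Helix, 38, Alpha, Rae, Kim, 19), (Helix, 38, Alpha, Rae, Lee, 38)}
Projecting to aid, sid, title: {(19, 10, Helix), (19, 20, Helix), (19, 27, Helix), (19, 3, Helix), (19, 38, Helix), (29, 15, Beta), (29, 37, Beta), (29, 39, Beta), (29, 40, Beta), (29, 8, Beta), (29, 9, Beta), (37, 15, Beta), (37, 37, Beta), (37, 39, Beta), (37, 40, Beta), (37, 8, Beta), (37, 9, Beta), (38, 10, Helix), (38, 15, Beta), (38, 20, Helix), (38, 27, Helix), (38, 3, Helix), (38, 37, Beta), (38, 38, Helix), (38, 39, Beta), (38, 40, Beta), (38, 8, Beta), (38, 9, Beta)}
Filtering on aid < sid leaves {(19, 20, Helix), (19, 27, Helix), (19, 38, Helix), (29, 37, Beta), (29, 39, Beta), (29, 40, Beta), (37, 39, Beta), (37, 40, Beta), (38, 39, Beta), (38, 40, Beta)}.
Projecting to title, sid (4 duplicate(s) eliminated): {(Beta, 37), (Beta, 39), (Beta, 40), (Helix, 20), (Helix, 27), (Helix, 38)}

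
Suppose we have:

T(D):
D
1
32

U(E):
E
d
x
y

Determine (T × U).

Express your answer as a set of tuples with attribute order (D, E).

{(1, d), (1, x), (1, y), (32, d), (32, x), (32, y)}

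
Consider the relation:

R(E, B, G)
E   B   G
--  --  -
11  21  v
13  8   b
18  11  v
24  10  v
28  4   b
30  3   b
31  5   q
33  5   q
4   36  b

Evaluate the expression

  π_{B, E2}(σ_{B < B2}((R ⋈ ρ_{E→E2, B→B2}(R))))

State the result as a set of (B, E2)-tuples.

{(10, 11), (10, 18), (11, 11), (3, 13), (3, 28), (3, 4), (4, 13), (4, 4), (8, 4)}

ρ[E→E2, B→B2]: schema becomes (E2, B2, G); tuples unchanged.
Natural join on G: {(11, 21, v, 11, 21), (11, 21, v, 18, 11), (11, 21, v, 24, 10), (13, 8, b, 13, 8), (13, 8, b, 28, 4), (13, 8, b, 30, 3), (13, 8, b, 4, 36), (18, 11, v, 11, 21), (18, 11, v, 18, 11), (18, 11, v, 24, 10), (24, 10, v, 11, 21), (24, 10, v, 18, 11), (24, 10, v, 24, 10), (28, 4, b, 13, 8), (28, 4, b, 28, 4), (28, 4, b, 30, 3), (28, 4, b, 4, 36), (30, 3, b, 13, 8), (30, 3, b, 28, 4), (30, 3, b, 30, 3), (30, 3, b, 4, 36), (31, 5, q, 31, 5), (31, 5, q, 33, 5), (33, 5, q, 31, 5), (33, 5, q, 33, 5), (4, 36, b, 13, 8), (4, 36, b, 28, 4), (4, 36, b, 30, 3), (4, 36, b, 4, 36)}
Selection B < B2: {(13, 8, b, 4, 36), (18, 11, v, 11, 21), (24, 10, v, 11, 21), (24, 10, v, 18, 11), (28, 4, b, 13, 8), (28, 4, b, 4, 36), (30, 3, b, 13, 8), (30, 3, b, 28, 4), (30, 3, b, 4, 36)}
π_{B, E2} gives {(10, 11), (10, 18), (11, 11), (3, 13), (3, 28), (3, 4), (4, 13), (4, 4), (8, 4)}.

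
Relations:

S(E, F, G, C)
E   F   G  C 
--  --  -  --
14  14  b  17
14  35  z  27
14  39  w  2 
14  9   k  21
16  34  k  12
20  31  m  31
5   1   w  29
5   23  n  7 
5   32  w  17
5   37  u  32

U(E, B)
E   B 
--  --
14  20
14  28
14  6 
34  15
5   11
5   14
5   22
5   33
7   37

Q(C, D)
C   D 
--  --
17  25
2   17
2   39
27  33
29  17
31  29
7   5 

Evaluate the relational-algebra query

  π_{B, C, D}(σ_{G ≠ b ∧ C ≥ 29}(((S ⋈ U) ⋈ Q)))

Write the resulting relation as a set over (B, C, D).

S ⋈ U (natural join on E): {(14, 14, b, 17, 20), (14, 14, b, 17, 28), (14, 14, b, 17, 6), (14, 35, z, 27, 20), (14, 35, z, 27, 28), (14, 35, z, 27, 6), (14, 39, w, 2, 20), (14, 39, w, 2, 28), (14, 39, w, 2, 6), (14, 9, k, 21, 20), (14, 9, k, 21, 28), (14, 9, k, 21, 6), (5, 1, w, 29, 11), (5, 1, w, 29, 14), (5, 1, w, 29, 22), (5, 1, w, 29, 33), (5, 23, n, 7, 11), (5, 23, n, 7, 14), (5, 23, n, 7, 22), (5, 23, n, 7, 33), (5, 32, w, 17, 11), (5, 32, w, 17, 14), (5, 32, w, 17, 22), (5, 32, w, 17, 33), (5, 37, u, 32, 11), (5, 37, u, 32, 14), (5, 37, u, 32, 22), (5, 37, u, 32, 33)}
(S ⋈ U) ⋈ Q (natural join on C): {(14, 14, b, 17, 20, 25), (14, 14, b, 17, 28, 25), (14, 14, b, 17, 6, 25), (14, 35, z, 27, 20, 33), (14, 35, z, 27, 28, 33), (14, 35, z, 27, 6, 33), (14, 39, w, 2, 20, 17), (14, 39, w, 2, 20, 39), (14, 39, w, 2, 28, 17), (14, 39, w, 2, 28, 39), (14, 39, w, 2, 6, 17), (14, 39, w, 2, 6, 39), (5, 1, w, 29, 11, 17), (5, 1, w, 29, 14, 17), (5, 1, w, 29, 22, 17), (5, 1, w, 29, 33, 17), (5, 23, n, 7, 11, 5), (5, 23, n, 7, 14, 5), (5, 23, n, 7, 22, 5), (5, 23, n, 7, 33, 5), (5, 32, w, 17, 11, 25), (5, 32, w, 17, 14, 25), (5, 32, w, 17, 22, 25), (5, 32, w, 17, 33, 25)}
Selection G ≠ b ∧ C ≥ 29: {(5, 1, w, 29, 11, 17), (5, 1, w, 29, 14, 17), (5, 1, w, 29, 22, 17), (5, 1, w, 29, 33, 17)}
π_{B, C, D} gives {(11, 29, 17), (14, 29, 17), (22, 29, 17), (33, 29, 17)}.

{(11, 29, 17), (14, 29, 17), (22, 29, 17), (33, 29, 17)}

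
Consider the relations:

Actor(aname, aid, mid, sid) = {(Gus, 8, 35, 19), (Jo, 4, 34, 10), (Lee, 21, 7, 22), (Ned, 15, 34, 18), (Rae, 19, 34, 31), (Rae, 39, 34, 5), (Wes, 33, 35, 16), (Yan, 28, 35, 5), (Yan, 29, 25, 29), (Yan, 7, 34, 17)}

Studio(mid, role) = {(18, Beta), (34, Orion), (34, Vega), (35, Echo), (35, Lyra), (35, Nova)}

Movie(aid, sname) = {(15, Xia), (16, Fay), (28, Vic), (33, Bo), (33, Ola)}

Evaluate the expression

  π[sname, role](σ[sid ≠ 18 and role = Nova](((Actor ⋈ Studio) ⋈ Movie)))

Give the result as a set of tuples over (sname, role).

Joining Actor and Studio on mid yields {(Gus, 8, 35, 19, Echo), (Gus, 8, 35, 19, Lyra), (Gus, 8, 35, 19, Nova), (Jo, 4, 34, 10, Orion), (Jo, 4, 34, 10, Vega), (Ned, 15, 34, 18, Orion), (Ned, 15, 34, 18, Vega), (Rae, 19, 34, 31, Orion), (Rae, 19, 34, 31, Vega), (Rae, 39, 34, 5, Orion), (Rae, 39, 34, 5, Vega), (Wes, 33, 35, 16, Echo), (Wes, 33, 35, 16, Lyra), (Wes, 33, 35, 16, Nova), (Yan, 28, 35, 5, Echo), (Yan, 28, 35, 5, Lyra), (Yan, 28, 35, 5, Nova), (Yan, 7, 34, 17, Orion), (Yan, 7, 34, 17, Vega)}.
Joining (Actor ⋈ Studio) and Movie on aid yields {(Ned, 15, 34, 18, Orion, Xia), (Ned, 15, 34, 18, Vega, Xia), (Wes, 33, 35, 16, Echo, Bo), (Wes, 33, 35, 16, Echo, Ola), (Wes, 33, 35, 16, Lyra, Bo), (Wes, 33, 35, 16, Lyra, Ola), (Wes, 33, 35, 16, Nova, Bo), (Wes, 33, 35, 16, Nova, Ola), (Yan, 28, 35, 5, Echo, Vic), (Yan, 28, 35, 5, Lyra, Vic), (Yan, 28, 35, 5, Nova, Vic)}.
Selection sid ≠ 18 and role = Nova: {(Wes, 33, 35, 16, Nova, Bo), (Wes, 33, 35, 16, Nova, Ola), (Yan, 28, 35, 5, Nova, Vic)}
Keep only column(s) sname, role: {(Bo, Nova), (Ola, Nova), (Vic, Nova)}

{(Bo, Nova), (Ola, Nova), (Vic, Nova)}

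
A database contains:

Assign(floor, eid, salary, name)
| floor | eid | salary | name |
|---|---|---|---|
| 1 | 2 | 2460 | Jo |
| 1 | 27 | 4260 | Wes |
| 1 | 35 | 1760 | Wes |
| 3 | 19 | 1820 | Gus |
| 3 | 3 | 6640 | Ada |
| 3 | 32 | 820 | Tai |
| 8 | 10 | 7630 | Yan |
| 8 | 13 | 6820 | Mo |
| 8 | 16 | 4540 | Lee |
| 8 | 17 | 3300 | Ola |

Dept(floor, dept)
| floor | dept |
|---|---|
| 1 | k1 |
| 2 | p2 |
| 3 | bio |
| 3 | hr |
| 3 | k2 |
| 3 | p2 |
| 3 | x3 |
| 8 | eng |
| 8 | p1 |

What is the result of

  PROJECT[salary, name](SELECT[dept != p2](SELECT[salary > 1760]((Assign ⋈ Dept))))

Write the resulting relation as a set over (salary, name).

{(1820, Gus), (2460, Jo), (3300, Ola), (4260, Wes), (4540, Lee), (6640, Ada), (6820, Mo), (7630, Yan)}

Joining Assign and Dept on floor yields {(1, 2, 2460, Jo, k1), (1, 27, 4260, Wes, k1), (1, 35, 1760, Wes, k1), (3, 19, 1820, Gus, bio), (3, 19, 1820, Gus, hr), (3, 19, 1820, Gus, k2), (3, 19, 1820, Gus, p2), (3, 19, 1820, Gus, x3), (3, 3, 6640, Ada, bio), (3, 3, 6640, Ada, hr), (3, 3, 6640, Ada, k2), (3, 3, 6640, Ada, p2), (3, 3, 6640, Ada, x3), (3, 32, 820, Tai, bio), (3, 32, 820, Tai, hr), (3, 32, 820, Tai, k2), (3, 32, 820, Tai, p2), (3, 32, 820, Tai, x3), (8, 10, 7630, Yan, eng), (8, 10, 7630, Yan, p1), (8, 13, 6820, Mo, eng), (8, 13, 6820, Mo, p1), (8, 16, 4540, Lee, eng), (8, 16, 4540, Lee, p1), (8, 17, 3300, Ola, eng), (8, 17, 3300, Ola, p1)}.
Filtering on salary > 1760 leaves {(1, 2, 2460, Jo, k1), (1, 27, 4260, Wes, k1), (3, 19, 1820, Gus, bio), (3, 19, 1820, Gus, hr), (3, 19, 1820, Gus, k2), (3, 19, 1820, Gus, p2), (3, 19, 1820, Gus, x3), (3, 3, 6640, Ada, bio), (3, 3, 6640, Ada, hr), (3, 3, 6640, Ada, k2), (3, 3, 6640, Ada, p2), (3, 3, 6640, Ada, x3), (8, 10, 7630, Yan, eng), (8, 10, 7630, Yan, p1), (8, 13, 6820, Mo, eng), (8, 13, 6820, Mo, p1), (8, 16, 4540, Lee, eng), (8, 16, 4540, Lee, p1), (8, 17, 3300, Ola, eng), (8, 17, 3300, Ola, p1)}.
Filtering on dept != p2 leaves {(1, 2, 2460, Jo, k1), (1, 27, 4260, Wes, k1), (3, 19, 1820, Gus, bio), (3, 19, 1820, Gus, hr), (3, 19, 1820, Gus, k2), (3, 19, 1820, Gus, x3), (3, 3, 6640, Ada, bio), (3, 3, 6640, Ada, hr), (3, 3, 6640, Ada, k2), (3, 3, 6640, Ada, x3), (8, 10, 7630, Yan, eng), (8, 10, 7630, Yan, p1), (8, 13, 6820, Mo, eng), (8, 13, 6820, Mo, p1), (8, 16, 4540, Lee, eng), (8, 16, 4540, Lee, p1), (8, 17, 3300, Ola, eng), (8, 17, 3300, Ola, p1)}.
π[salary, name]: project onto (salary, name) (10 duplicate(s) eliminated) → {(1820, Gus), (2460, Jo), (3300, Ola), (4260, Wes), (4540, Lee), (6640, Ada), (6820, Mo), (7630, Yan)}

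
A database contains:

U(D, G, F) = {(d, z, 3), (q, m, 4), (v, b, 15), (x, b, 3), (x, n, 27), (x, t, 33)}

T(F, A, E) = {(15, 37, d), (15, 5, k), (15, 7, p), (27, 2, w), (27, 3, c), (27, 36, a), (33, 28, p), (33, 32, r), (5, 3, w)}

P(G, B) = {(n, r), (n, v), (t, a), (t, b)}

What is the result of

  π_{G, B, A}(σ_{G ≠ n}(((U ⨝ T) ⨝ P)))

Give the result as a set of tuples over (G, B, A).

{(t, a, 28), (t, a, 32), (t, b, 28), (t, b, 32)}

U ⋈ T (natural join on F): {(v, b, 15, 37, d), (v, b, 15, 5, k), (v, b, 15, 7, p), (x, n, 27, 2, w), (x, n, 27, 3, c), (x, n, 27, 36, a), (x, t, 33, 28, p), (x, t, 33, 32, r)}
(U ⨝ T) ⋈ P (natural join on G): {(x, n, 27, 2, w, r), (x, n, 27, 2, w, v), (x, n, 27, 3, c, r), (x, n, 27, 3, c, v), (x, n, 27, 36, a, r), (x, n, 27, 36, a, v), (x, t, 33, 28, p, a), (x, t, 33, 28, p, b), (x, t, 33, 32, r, a), (x, t, 33, 32, r, b)}
σ[G ≠ n]: keep tuples satisfying G ≠ n → {(x, t, 33, 28, p, a), (x, t, 33, 28, p, b), (x, t, 33, 32, r, a), (x, t, 33, 32, r, b)}
π[G, B, A]: project onto (G, B, A) → {(t, a, 28), (t, a, 32), (t, b, 28), (t, b, 32)}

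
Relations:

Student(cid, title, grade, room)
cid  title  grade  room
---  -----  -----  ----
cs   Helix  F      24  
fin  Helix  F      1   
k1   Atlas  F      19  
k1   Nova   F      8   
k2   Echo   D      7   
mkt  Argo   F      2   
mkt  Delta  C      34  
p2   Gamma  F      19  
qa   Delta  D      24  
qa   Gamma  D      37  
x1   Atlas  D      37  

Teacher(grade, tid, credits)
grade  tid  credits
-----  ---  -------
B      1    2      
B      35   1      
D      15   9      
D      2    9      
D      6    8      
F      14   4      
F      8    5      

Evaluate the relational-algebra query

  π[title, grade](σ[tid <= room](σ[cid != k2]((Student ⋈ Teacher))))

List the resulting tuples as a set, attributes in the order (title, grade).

Student ⋈ Teacher (natural join on grade): {(cs, Helix, F, 24, 14, 4), (cs, Helix, F, 24, 8, 5), (fin, Helix, F, 1, 14, 4), (fin, Helix, F, 1, 8, 5), (k1, Atlas, F, 19, 14, 4), (k1, Atlas, F, 19, 8, 5), (k1, Nova, F, 8, 14, 4), (k1, Nova, F, 8, 8, 5), (k2, Echo, D, 7, 15, 9), (k2, Echo, D, 7, 2, 9), (k2, Echo, D, 7, 6, 8), (mkt, Argo, F, 2, 14, 4), (mkt, Argo, F, 2, 8, 5), (p2, Gamma, F, 19, 14, 4), (p2, Gamma, F, 19, 8, 5), (qa, Delta, D, 24, 15, 9), (qa, Delta, D, 24, 2, 9), (qa, Delta, D, 24, 6, 8), (qa, Gamma, D, 37, 15, 9), (qa, Gamma, D, 37, 2, 9), (qa, Gamma, D, 37, 6, 8), (x1, Atlas, D, 37, 15, 9), (x1, Atlas, D, 37, 2, 9), (x1, Atlas, D, 37, 6, 8)}
Apply σ_{cid != k2}; surviving tuples: {(cs, Helix, F, 24, 14, 4), (cs, Helix, F, 24, 8, 5), (fin, Helix, F, 1, 14, 4), (fin, Helix, F, 1, 8, 5), (k1, Atlas, F, 19, 14, 4), (k1, Atlas, F, 19, 8, 5), (k1, Nova, F, 8, 14, 4), (k1, Nova, F, 8, 8, 5), (mkt, Argo, F, 2, 14, 4), (mkt, Argo, F, 2, 8, 5), (p2, Gamma, F, 19, 14, 4), (p2, Gamma, F, 19, 8, 5), (qa, Delta, D, 24, 15, 9), (qa, Delta, D, 24, 2, 9), (qa, Delta, D, 24, 6, 8), (qa, Gamma, D, 37, 15, 9), (qa, Gamma, D, 37, 2, 9), (qa, Gamma, D, 37, 6, 8), (x1, Atlas, D, 37, 15, 9), (x1, Atlas, D, 37, 2, 9), (x1, Atlas, D, 37, 6, 8)}
Apply σ_{tid <= room}; surviving tuples: {(cs, Helix, F, 24, 14, 4), (cs, Helix, F, 24, 8, 5), (k1, Atlas, F, 19, 14, 4), (k1, Atlas, F, 19, 8, 5), (k1, Nova, F, 8, 8, 5), (p2, Gamma, F, 19, 14, 4), (p2, Gamma, F, 19, 8, 5), (qa, Delta, D, 24, 15, 9), (qa, Delta, D, 24, 2, 9), (qa, Delta, D, 24, 6, 8), (qa, Gamma, D, 37, 15, 9), (qa, Gamma, D, 37, 2, 9), (qa, Gamma, D, 37, 6, 8), (x1, Atlas, D, 37, 15, 9), (x1, Atlas, D, 37, 2, 9), (x1, Atlas, D, 37, 6, 8)}
π_{title, grade} gives {(Atlas, D), (Atlas, F), (Delta, D), (Gamma, D), (Gamma, F), (Helix, F), (Nova, F)} (9 duplicate(s) eliminated).

{(Atlas, D), (Atlas, F), (Delta, D), (Gamma, D), (Gamma, F), (Helix, F), (Nova, F)}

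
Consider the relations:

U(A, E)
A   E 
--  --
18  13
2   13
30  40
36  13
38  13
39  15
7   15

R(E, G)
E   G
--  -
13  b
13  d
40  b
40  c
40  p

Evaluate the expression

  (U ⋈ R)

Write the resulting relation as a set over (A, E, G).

{(18, 13, b), (18, 13, d), (2, 13, b), (2, 13, d), (30, 40, b), (30, 40, c), (30, 40, p), (36, 13, b), (36, 13, d), (38, 13, b), (38, 13, d)}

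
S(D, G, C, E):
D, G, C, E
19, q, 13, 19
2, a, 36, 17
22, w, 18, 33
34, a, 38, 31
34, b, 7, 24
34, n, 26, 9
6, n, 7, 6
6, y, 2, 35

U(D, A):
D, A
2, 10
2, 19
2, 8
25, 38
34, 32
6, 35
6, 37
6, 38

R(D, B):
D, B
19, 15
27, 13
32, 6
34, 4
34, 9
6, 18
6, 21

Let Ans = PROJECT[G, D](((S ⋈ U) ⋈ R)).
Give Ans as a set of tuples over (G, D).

Joining S and U on D yields {(2, a, 36, 17, 10), (2, a, 36, 17, 19), (2, a, 36, 17, 8), (34, a, 38, 31, 32), (34, b, 7, 24, 32), (34, n, 26, 9, 32), (6, n, 7, 6, 35), (6, n, 7, 6, 37), (6, n, 7, 6, 38), (6, y, 2, 35, 35), (6, y, 2, 35, 37), (6, y, 2, 35, 38)}.
Joining (S ⋈ U) and R on D yields {(34, a, 38, 31, 32, 4), (34, a, 38, 31, 32, 9), (34, b, 7, 24, 32, 4), (34, b, 7, 24, 32, 9), (34, n, 26, 9, 32, 4), (34, n, 26, 9, 32, 9), (6, n, 7, 6, 35, 18), (6, n, 7, 6, 35, 21), (6, n, 7, 6, 37, 18), (6, n, 7, 6, 37, 21), (6, n, 7, 6, 38, 18), (6, n, 7, 6, 38, 21), (6, y, 2, 35, 35, 18), (6, y, 2, 35, 35, 21), (6, y, 2, 35, 37, 18), (6, y, 2, 35, 37, 21), (6, y, 2, 35, 38, 18), (6, y, 2, 35, 38, 21)}.
Projecting to G, D (13 duplicate(s) eliminated): {(a, 34), (b, 34), (n, 34), (n, 6), (y, 6)}

{(a, 34), (b, 34), (n, 34), (n, 6), (y, 6)}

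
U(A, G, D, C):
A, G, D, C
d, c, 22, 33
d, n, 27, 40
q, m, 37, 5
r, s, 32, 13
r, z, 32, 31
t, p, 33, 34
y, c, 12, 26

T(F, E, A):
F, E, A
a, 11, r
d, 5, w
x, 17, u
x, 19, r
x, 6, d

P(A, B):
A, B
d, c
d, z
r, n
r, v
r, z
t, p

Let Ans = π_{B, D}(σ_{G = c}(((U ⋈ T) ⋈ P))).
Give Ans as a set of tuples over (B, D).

{(c, 22), (z, 22)}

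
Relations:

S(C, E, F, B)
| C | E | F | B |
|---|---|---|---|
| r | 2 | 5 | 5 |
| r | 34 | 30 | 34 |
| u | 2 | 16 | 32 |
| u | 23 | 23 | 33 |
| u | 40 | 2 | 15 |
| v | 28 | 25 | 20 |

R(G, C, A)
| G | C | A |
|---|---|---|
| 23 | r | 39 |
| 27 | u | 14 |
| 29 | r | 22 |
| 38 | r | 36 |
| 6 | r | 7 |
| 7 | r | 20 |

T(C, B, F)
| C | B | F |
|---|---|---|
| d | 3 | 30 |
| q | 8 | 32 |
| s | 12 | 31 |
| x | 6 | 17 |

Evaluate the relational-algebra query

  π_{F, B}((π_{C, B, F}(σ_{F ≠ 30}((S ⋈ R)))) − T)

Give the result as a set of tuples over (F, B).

{(16, 32), (2, 15), (23, 33), (5, 5)}

S ⋈ R (natural join on C): {(r, 2, 5, 5, 23, 39), (r, 2, 5, 5, 29, 22), (r, 2, 5, 5, 38, 36), (r, 2, 5, 5, 6, 7), (r, 2, 5, 5, 7, 20), (r, 34, 30, 34, 23, 39), (r, 34, 30, 34, 29, 22), (r, 34, 30, 34, 38, 36), (r, 34, 30, 34, 6, 7), (r, 34, 30, 34, 7, 20), (u, 2, 16, 32, 27, 14), (u, 23, 23, 33, 27, 14), (u, 40, 2, 15, 27, 14)}
σ[F ≠ 30]: keep tuples satisfying F ≠ 30 → {(r, 2, 5, 5, 23, 39), (r, 2, 5, 5, 29, 22), (r, 2, 5, 5, 38, 36), (r, 2, 5, 5, 6, 7), (r, 2, 5, 5, 7, 20), (u, 2, 16, 32, 27, 14), (u, 23, 23, 33, 27, 14), (u, 40, 2, 15, 27, 14)}
π_{C, B, F} gives {(r, 5, 5), (u, 15, 2), (u, 32, 16), (u, 33, 23)} (4 duplicate(s) eliminated).
Set difference of the two operands is {(r, 5, 5), (u, 15, 2), (u, 32, 16), (u, 33, 23)}.
π_{F, B} gives {(16, 32), (2, 15), (23, 33), (5, 5)}.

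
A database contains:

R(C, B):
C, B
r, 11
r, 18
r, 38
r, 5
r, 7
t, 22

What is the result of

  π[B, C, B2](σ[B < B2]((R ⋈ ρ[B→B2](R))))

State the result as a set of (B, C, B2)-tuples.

{(11, r, 18), (11, r, 38), (18, r, 38), (5, r, 11), (5, r, 18), (5, r, 38), (5, r, 7), (7, r, 11), (7, r, 18), (7, r, 38)}

ρ[B→B2]: schema becomes (C, B2); tuples unchanged.
Joining R and ρ[B→B2](R) on C yields {(r, 11, 11), (r, 11, 18), (r, 11, 38), (r, 11, 5), (r, 11, 7), (r, 18, 11), (r, 18, 18), (r, 18, 38), (r, 18, 5), (r, 18, 7), (r, 38, 11), (r, 38, 18), (r, 38, 38), (r, 38, 5), (r, 38, 7), (r, 5, 11), (r, 5, 18), (r, 5, 38), (r, 5, 5), (r, 5, 7), (r, 7, 11), (r, 7, 18), (r, 7, 38), (r, 7, 5), (r, 7, 7), (t, 22, 22)}.
Apply σ_{B < B2}; surviving tuples: {(r, 11, 18), (r, 11, 38), (r, 18, 38), (r, 5, 11), (r, 5, 18), (r, 5, 38), (r, 5, 7), (r, 7, 11), (r, 7, 18), (r, 7, 38)}
Keep only column(s) B, C, B2: {(11, r, 18), (11, r, 38), (18, r, 38), (5, r, 11), (5, r, 18), (5, r, 38), (5, r, 7), (7, r, 11), (7, r, 18), (7, r, 38)}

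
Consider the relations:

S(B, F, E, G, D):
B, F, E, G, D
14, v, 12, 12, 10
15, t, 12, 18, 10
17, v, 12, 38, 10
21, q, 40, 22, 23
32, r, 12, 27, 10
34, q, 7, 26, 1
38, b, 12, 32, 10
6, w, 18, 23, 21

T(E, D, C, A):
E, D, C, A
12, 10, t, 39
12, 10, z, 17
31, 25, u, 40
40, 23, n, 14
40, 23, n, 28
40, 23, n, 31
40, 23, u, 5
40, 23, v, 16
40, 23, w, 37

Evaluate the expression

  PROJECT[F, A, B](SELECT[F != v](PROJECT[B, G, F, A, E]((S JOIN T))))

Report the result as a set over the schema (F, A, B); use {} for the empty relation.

Joining S and T on E, D yields {(14, v, 12, 12, 10, t, 39), (14, v, 12, 12, 10, z, 17), (15, t, 12, 18, 10, t, 39), (15, t, 12, 18, 10, z, 17), (17, v, 12, 38, 10, t, 39), (17, v, 12, 38, 10, z, 17), (21, q, 40, 22, 23, n, 14), (21, q, 40, 22, 23, n, 28), (21, q, 40, 22, 23, n, 31), (21, q, 40, 22, 23, u, 5), (21, q, 40, 22, 23, v, 16), (21, q, 40, 22, 23, w, 37), (32, r, 12, 27, 10, t, 39), (32, r, 12, 27, 10, z, 17), (38, b, 12, 32, 10, t, 39), (38, b, 12, 32, 10, z, 17)}.
Projecting to B, G, F, A, E: {(14, 12, v, 17, 12), (14, 12, v, 39, 12), (15, 18, t, 17, 12), (15, 18, t, 39, 12), (17, 38, v, 17, 12), (17, 38, v, 39, 12), (21, 22, q, 14, 40), (21, 22, q, 16, 40), (21, 22, q, 28, 40), (21, 22, q, 31, 40), (21, 22, q, 37, 40), (21, 22, q, 5, 40), (32, 27, r, 17, 12), (32, 27, r, 39, 12), (38, 32, b, 17, 12), (38, 32, b, 39, 12)}
Selection F != v: {(15, 18, t, 17, 12), (15, 18, t, 39, 12), (21, 22, q, 14, 40), (21, 22, q, 16, 40), (21, 22, q, 28, 40), (21, 22, q, 31, 40), (21, 22, q, 37, 40), (21, 22, q, 5, 40), (32, 27, r, 17, 12), (32, 27, r, 39, 12), (38, 32, b, 17, 12), (38, 32, b, 39, 12)}
Projecting to F, A, B: {(b, 17, 38), (b, 39, 38), (q, 14, 21), (q, 16, 21), (q, 28, 21), (q, 31, 21), (q, 37, 21), (q, 5, 21), (r, 17, 32), (r, 39, 32), (t, 17, 15), (t, 39, 15)}

{(b, 17, 38), (b, 39, 38), (q, 14, 21), (q, 16, 21), (q, 28, 21), (q, 31, 21), (q, 37, 21), (q, 5, 21), (r, 17, 32), (r, 39, 32), (t, 17, 15), (t, 39, 15)}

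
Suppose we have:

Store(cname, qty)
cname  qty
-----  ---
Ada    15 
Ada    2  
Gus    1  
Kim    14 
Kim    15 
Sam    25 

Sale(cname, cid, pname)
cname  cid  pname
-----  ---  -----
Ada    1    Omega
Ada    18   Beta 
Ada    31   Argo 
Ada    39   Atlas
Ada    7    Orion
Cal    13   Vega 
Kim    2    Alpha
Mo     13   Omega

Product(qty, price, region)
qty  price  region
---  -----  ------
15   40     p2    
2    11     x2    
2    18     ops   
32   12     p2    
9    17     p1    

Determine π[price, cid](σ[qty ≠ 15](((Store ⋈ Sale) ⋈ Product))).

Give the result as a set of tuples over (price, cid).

Natural join on cname: {(Ada, 15, 1, Omega), (Ada, 15, 18, Beta), (Ada, 15, 31, Argo), (Ada, 15, 39, Atlas), (Ada, 15, 7, Orion), (Ada, 2, 1, Omega), (Ada, 2, 18, Beta), (Ada, 2, 31, Argo), (Ada, 2, 39, Atlas), (Ada, 2, 7, Orion), (Kim, 14, 2, Alpha), (Kim, 15, 2, Alpha)}
Natural join on qty: {(Ada, 15, 1, Omega, 40, p2), (Ada, 15, 18, Beta, 40, p2), (Ada, 15, 31, Argo, 40, p2), (Ada, 15, 39, Atlas, 40, p2), (Ada, 15, 7, Orion, 40, p2), (Ada, 2, 1, Omega, 11, x2), (Ada, 2, 1, Omega, 18, ops), (Ada, 2, 18, Beta, 11, x2), (Ada, 2, 18, Beta, 18, ops), (Ada, 2, 31, Argo, 11, x2), (Ada, 2, 31, Argo, 18, ops), (Ada, 2, 39, Atlas, 11, x2), (Ada, 2, 39, Atlas, 18, ops), (Ada, 2, 7, Orion, 11, x2), (Ada, 2, 7, Orion, 18, ops), (Kim, 15, 2, Alpha, 40, p2)}
Selection qty ≠ 15: {(Ada, 2, 1, Omega, 11, x2), (Ada, 2, 1, Omega, 18, ops), (Ada, 2, 18, Beta, 11, x2), (Ada, 2, 18, Beta, 18, ops), (Ada, 2, 31, Argo, 11, x2), (Ada, 2, 31, Argo, 18, ops), (Ada, 2, 39, Atlas, 11, x2), (Ada, 2, 39, Atlas, 18, ops), (Ada, 2, 7, Orion, 11, x2), (Ada, 2, 7, Orion, 18, ops)}
Projecting to price, cid: {(11, 1), (11, 18), (11, 31), (11, 39), (11, 7), (18, 1), (18, 18), (18, 31), (18, 39), (18, 7)}

{(11, 1), (11, 18), (11, 31), (11, 39), (11, 7), (18, 1), (18, 18), (18, 31), (18, 39), (18, 7)}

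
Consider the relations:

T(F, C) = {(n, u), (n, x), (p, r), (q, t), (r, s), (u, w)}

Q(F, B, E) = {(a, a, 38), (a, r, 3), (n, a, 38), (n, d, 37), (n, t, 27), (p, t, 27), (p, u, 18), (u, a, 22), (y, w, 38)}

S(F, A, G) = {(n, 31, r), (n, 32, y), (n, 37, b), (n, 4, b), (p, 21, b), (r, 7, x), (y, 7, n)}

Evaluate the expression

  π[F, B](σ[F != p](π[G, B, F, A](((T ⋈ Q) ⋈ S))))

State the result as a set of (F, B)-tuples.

T ⋈ Q (natural join on F): {(n, u, a, 38), (n, u, d, 37), (n, u, t, 27), (n, x, a, 38), (n, x, d, 37), (n, x, t, 27), (p, r, t, 27), (p, r, u, 18), (u, w, a, 22)}
(T ⋈ Q) ⋈ S (natural join on F): {(n, u, a, 38, 31, r), (n, u, a, 38, 32, y), (n, u, a, 38, 37, b), (n, u, a, 38, 4, b), (n, u, d, 37, 31, r), (n, u, d, 37, 32, y), (n, u, d, 37, 37, b), (n, u, d, 37, 4, b), (n, u, t, 27, 31, r), (n, u, t, 27, 32, y), (n, u, t, 27, 37, b), (n, u, t, 27, 4, b), (n, x, a, 38, 31, r), (n, x, a, 38, 32, y), (n, x, a, 38, 37, b), (n, x, a, 38, 4, b), (n, x, d, 37, 31, r), (n, x, d, 37, 32, y), (n, x, d, 37, 37, b), (n, x, d, 37, 4, b), (n, x, t, 27, 31, r), (n, x, t, 27, 32, y), (n, x, t, 27, 37, b), (n, x, t, 27, 4, b), (p, r, t, 27, 21, b), (p, r, u, 18, 21, b)}
Keep only column(s) G, B, F, A (12 duplicate(s) eliminated): {(b, a, n, 37), (b, a, n, 4), (b, d, n, 37), (b, d, n, 4), (b, t, n, 37), (b, t, n, 4), (b, t, p, 21), (b, u, p, 21), (r, a, n, 31), (r, d, n, 31), (r, t, n, 31), (y, a, n, 32), (y, d, n, 32), (y, t, n, 32)}
σ[F != p]: keep tuples satisfying F != p → {(b, a, n, 37), (b, a, n, 4), (b, d, n, 37), (b, d, n, 4), (b, t, n, 37), (b, t, n, 4), (r, a, n, 31), (r, d, n, 31), (r, t, n, 31), (y, a, n, 32), (y, d, n, 32), (y, t, n, 32)}
Keep only column(s) F, B (9 duplicate(s) eliminated): {(n, a), (n, d), (n, t)}

{(n, a), (n, d), (n, t)}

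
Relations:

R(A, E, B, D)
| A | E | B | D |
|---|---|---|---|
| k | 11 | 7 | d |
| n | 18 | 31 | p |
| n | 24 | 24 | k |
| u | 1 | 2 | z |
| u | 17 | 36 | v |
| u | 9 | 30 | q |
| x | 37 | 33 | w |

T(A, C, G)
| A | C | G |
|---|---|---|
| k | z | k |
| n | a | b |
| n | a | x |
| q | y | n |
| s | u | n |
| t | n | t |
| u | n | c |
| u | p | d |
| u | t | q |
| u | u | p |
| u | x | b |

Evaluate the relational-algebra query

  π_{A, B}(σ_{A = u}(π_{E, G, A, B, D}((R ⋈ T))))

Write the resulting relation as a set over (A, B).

{(u, 2), (u, 30), (u, 36)}

Joining R and T on A yields {(k, 11, 7, d, z, k), (n, 18, 31, p, a, b), (n, 18, 31, p, a, x), (n, 24, 24, k, a, b), (n, 24, 24, k, a, x), (u, 1, 2, z, n, c), (u, 1, 2, z, p, d), (u, 1, 2, z, t, q), (u, 1, 2, z, u, p), (u, 1, 2, z, x, b), (u, 17, 36, v, n, c), (u, 17, 36, v, p, d), (u, 17, 36, v, t, q), (u, 17, 36, v, u, p), (u, 17, 36, v, x, b), (u, 9, 30, q, n, c), (u, 9, 30, q, p, d), (u, 9, 30, q, t, q), (u, 9, 30, q, u, p), (u, 9, 30, q, x, b)}.
π_{E, G, A, B, D} gives {(1, b, u, 2, z), (1, c, u, 2, z), (1, d, u, 2, z), (1, p, u, 2, z), (1, q, u, 2, z), (11, k, k, 7, d), (17, b, u, 36, v), (17, c, u, 36, v), (17, d, u, 36, v), (17, p, u, 36, v), (17, q, u, 36, v), (18, b, n, 31, p), (18, x, n, 31, p), (24, b, n, 24, k), (24, x, n, 24, k), (9, b, u, 30, q), (9, c, u, 30, q), (9, d, u, 30, q), (9, p, u, 30, q), (9, q, u, 30, q)}.
Apply σ_{A = u}; surviving tuples: {(1, b, u, 2, z), (1, c, u, 2, z), (1, d, u, 2, z), (1, p, u, 2, z), (1, q, u, 2, z), (17, b, u, 36, v), (17, c, u, 36, v), (17, d, u, 36, v), (17, p, u, 36, v), (17, q, u, 36, v), (9, b, u, 30, q), (9, c, u, 30, q), (9, d, u, 30, q), (9, p, u, 30, q), (9, q, u, 30, q)}
π_{A, B} gives {(u, 2), (u, 30), (u, 36)} (12 duplicate(s) eliminated).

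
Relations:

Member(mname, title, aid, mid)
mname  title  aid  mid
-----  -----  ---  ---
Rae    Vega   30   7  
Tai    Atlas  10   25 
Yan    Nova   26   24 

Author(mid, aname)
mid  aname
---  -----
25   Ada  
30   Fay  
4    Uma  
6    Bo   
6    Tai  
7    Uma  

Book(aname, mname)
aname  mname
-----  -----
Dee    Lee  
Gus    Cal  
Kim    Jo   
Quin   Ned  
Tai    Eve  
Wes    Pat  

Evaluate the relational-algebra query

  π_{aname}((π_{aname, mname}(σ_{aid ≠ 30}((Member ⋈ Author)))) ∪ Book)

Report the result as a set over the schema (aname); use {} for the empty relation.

{Ada, Dee, Gus, Kim, Quin, Tai, Wes}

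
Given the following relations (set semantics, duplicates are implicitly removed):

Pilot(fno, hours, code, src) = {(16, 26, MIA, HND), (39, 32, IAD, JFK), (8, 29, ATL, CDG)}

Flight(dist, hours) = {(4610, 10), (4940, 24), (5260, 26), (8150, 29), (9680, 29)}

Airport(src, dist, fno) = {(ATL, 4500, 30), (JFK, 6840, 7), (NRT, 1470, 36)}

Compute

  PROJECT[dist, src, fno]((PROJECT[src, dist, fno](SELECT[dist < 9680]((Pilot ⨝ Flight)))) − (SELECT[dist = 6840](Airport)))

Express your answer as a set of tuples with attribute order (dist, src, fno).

Natural join on hours: {(16, 26, MIA, HND, 5260), (8, 29, ATL, CDG, 8150), (8, 29, ATL, CDG, 9680)}
Apply σ_{dist < 9680}; surviving tuples: {(16, 26, MIA, HND, 5260), (8, 29, ATL, CDG, 8150)}
π[src, dist, fno]: project onto (src, dist, fno) → {(CDG, 8150, 8), (HND, 5260, 16)}
Apply σ_{dist = 6840}; surviving tuples: {(JFK, 6840, 7)}
Taking the difference: {(CDG, 8150, 8), (HND, 5260, 16)}
π[dist, src, fno]: project onto (dist, src, fno) → {(5260, HND, 16), (8150, CDG, 8)}

{(5260, HND, 16), (8150, CDG, 8)}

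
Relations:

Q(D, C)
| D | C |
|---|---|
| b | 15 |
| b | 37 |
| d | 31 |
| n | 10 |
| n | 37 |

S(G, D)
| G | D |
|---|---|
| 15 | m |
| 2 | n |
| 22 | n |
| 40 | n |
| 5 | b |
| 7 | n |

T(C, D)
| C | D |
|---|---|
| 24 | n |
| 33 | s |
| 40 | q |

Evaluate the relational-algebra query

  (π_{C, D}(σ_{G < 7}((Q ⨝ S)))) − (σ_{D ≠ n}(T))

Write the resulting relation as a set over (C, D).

Q ⋈ S (natural join on D): {(b, 15, 5), (b, 37, 5), (n, 10, 2), (n, 10, 22), (n, 10, 40), (n, 10, 7), (n, 37, 2), (n, 37, 22), (n, 37, 40), (n, 37, 7)}
Filtering on G < 7 leaves {(b, 15, 5), (b, 37, 5), (n, 10, 2), (n, 37, 2)}.
Keep only column(s) C, D: {(10, n), (15, b), (37, b), (37, n)}
Filtering on D ≠ n leaves {(33, s), (40, q)}.
Taking the difference: {(10, n), (15, b), (37, b), (37, n)}

{(10, n), (15, b), (37, b), (37, n)}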